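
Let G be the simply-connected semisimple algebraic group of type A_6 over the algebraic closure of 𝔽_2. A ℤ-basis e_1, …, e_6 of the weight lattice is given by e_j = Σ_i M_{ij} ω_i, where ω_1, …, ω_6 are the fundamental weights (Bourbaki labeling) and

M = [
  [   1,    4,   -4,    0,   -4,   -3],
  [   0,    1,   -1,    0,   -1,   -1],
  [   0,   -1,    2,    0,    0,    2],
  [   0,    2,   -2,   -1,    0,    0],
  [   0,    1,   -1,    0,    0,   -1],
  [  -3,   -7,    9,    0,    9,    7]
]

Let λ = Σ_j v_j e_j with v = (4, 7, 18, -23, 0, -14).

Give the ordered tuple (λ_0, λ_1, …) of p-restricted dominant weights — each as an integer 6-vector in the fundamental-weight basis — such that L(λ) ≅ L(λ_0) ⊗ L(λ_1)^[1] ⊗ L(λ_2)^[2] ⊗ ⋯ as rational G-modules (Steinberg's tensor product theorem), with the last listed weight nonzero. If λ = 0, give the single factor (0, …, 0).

((0, 1, 1, 1, 1, 1), (1, 1, 0, 0, 1, 1))

In the fundamental-weight basis, λ has coordinates c = M·v (v = (4, 7, 18, -23, 0, -14)):
  c_1 = (1)·(4) + (4)·(7) + (-4)·(18) + (0)·(-23) + (-4)·(0) + (-3)·(-14) = 2
  c_2 = (0)·(4) + (1)·(7) + (-1)·(18) + (0)·(-23) + (-1)·(0) + (-1)·(-14) = 3
  c_3 = (0)·(4) + (-1)·(7) + (2)·(18) + (0)·(-23) + (0)·(0) + (2)·(-14) = 1
  c_4 = (0)·(4) + (2)·(7) + (-2)·(18) + (-1)·(-23) + (0)·(0) + (0)·(-14) = 1
  c_5 = (0)·(4) + (1)·(7) + (-1)·(18) + (0)·(-23) + (0)·(0) + (-1)·(-14) = 3
  c_6 = (-3)·(4) + (-7)·(7) + (9)·(18) + (0)·(-23) + (9)·(0) + (7)·(-14) = 3
Expand coordinatewise in base 2:
  c_1 = 2 = 0·2^0 + 1·2^1
  c_2 = 3 = 1·2^0 + 1·2^1
  c_3 = 1 = 1·2^0
  c_4 = 1 = 1·2^0
  c_5 = 3 = 1·2^0 + 1·2^1
  c_6 = 3 = 1·2^0 + 1·2^1
Factor λ_0 = (0, 1, 1, 1, 1, 1)
Factor λ_1 = (1, 1, 0, 0, 1, 1)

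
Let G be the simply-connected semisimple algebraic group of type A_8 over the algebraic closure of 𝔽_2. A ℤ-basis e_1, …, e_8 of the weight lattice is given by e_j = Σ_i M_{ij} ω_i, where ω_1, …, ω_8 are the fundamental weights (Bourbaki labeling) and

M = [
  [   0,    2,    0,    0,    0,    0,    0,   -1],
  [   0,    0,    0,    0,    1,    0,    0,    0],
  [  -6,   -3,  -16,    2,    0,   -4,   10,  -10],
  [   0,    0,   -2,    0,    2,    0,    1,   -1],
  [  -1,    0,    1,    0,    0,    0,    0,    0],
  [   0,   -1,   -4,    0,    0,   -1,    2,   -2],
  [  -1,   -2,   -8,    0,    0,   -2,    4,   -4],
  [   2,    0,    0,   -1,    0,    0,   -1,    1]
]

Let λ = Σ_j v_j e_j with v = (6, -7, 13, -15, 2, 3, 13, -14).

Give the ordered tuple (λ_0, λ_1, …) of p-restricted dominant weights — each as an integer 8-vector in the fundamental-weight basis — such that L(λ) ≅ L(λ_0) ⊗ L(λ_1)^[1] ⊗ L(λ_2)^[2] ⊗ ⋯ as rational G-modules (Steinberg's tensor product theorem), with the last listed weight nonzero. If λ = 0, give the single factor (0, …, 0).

Change of basis e → ω: c = M·v where v = (6, -7, 13, -15, 2, 3, 13, -14):
  c_1 = 0*6 + 2*-7 + 0*13 + 0*-15 + 0*2 + 0*3 + 0*13 + -1*-14 = 0
  c_2 = 0*6 + 0*-7 + 0*13 + 0*-15 + 1*2 + 0*3 + 0*13 + 0*-14 = 2
  c_3 = -6*6 + -3*-7 + -16*13 + 2*-15 + 0*2 + -4*3 + 10*13 + -10*-14 = 5
  c_4 = 0*6 + 0*-7 + -2*13 + 0*-15 + 2*2 + 0*3 + 1*13 + -1*-14 = 5
  c_5 = -1*6 + 0*-7 + 1*13 + 0*-15 + 0*2 + 0*3 + 0*13 + 0*-14 = 7
  c_6 = 0*6 + -1*-7 + -4*13 + 0*-15 + 0*2 + -1*3 + 2*13 + -2*-14 = 6
  c_7 = -1*6 + -2*-7 + -8*13 + 0*-15 + 0*2 + -2*3 + 4*13 + -4*-14 = 6
  c_8 = 2*6 + 0*-7 + 0*13 + -1*-15 + 0*2 + 0*3 + -1*13 + 1*-14 = 0
Writing each c_i in base p = 2:
  c_1 = 0
  c_2 = 2 = 0·2^0 + 1·2^1
  c_3 = 5 = 1·2^0 + 0·2^1 + 1·2^2
  c_4 = 5 = 1·2^0 + 0·2^1 + 1·2^2
  c_5 = 7 = 1·2^0 + 1·2^1 + 1·2^2
  c_6 = 6 = 0·2^0 + 1·2^1 + 1·2^2
  c_7 = 6 = 0·2^0 + 1·2^1 + 1·2^2
  c_8 = 0
Factor λ_0 = (0, 0, 1, 1, 1, 0, 0, 0)
Factor λ_1 = (0, 1, 0, 0, 1, 1, 1, 0)
Factor λ_2 = (0, 0, 1, 1, 1, 1, 1, 0)

((0, 0, 1, 1, 1, 0, 0, 0), (0, 1, 0, 0, 1, 1, 1, 0), (0, 0, 1, 1, 1, 1, 1, 0))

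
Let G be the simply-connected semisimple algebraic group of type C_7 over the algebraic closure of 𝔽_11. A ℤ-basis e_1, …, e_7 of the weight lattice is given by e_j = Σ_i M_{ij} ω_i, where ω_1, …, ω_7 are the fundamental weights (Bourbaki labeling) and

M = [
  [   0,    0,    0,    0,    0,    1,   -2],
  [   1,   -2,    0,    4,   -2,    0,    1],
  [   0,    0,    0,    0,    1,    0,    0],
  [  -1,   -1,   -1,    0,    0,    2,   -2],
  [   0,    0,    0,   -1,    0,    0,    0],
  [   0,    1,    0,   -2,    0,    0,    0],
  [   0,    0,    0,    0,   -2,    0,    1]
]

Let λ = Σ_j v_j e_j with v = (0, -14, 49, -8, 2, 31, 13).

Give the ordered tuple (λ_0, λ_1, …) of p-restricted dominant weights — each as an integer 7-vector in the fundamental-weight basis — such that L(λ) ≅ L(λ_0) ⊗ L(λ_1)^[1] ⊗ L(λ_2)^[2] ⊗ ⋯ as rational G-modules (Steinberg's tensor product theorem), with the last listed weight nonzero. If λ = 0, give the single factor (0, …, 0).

((5, 5, 2, 1, 8, 2, 9),)

ω-coordinates c = M·v, v = (0, -14, 49, -8, 2, 31, 13):
  c_1 = 0*0 + 0*-14 + 0*49 + 0*-8 + 0*2 + 1*31 + -2*13 = 5
  c_2 = 1*0 + -2*-14 + 0*49 + 4*-8 + -2*2 + 0*31 + 1*13 = 5
  c_3 = 0*0 + 0*-14 + 0*49 + 0*-8 + 1*2 + 0*31 + 0*13 = 2
  c_4 = -1*0 + -1*-14 + -1*49 + 0*-8 + 0*2 + 2*31 + -2*13 = 1
  c_5 = 0*0 + 0*-14 + 0*49 + -1*-8 + 0*2 + 0*31 + 0*13 = 8
  c_6 = 0*0 + 1*-14 + 0*49 + -2*-8 + 0*2 + 0*31 + 0*13 = 2
  c_7 = 0*0 + 0*-14 + 0*49 + 0*-8 + -2*2 + 0*31 + 1*13 = 9
Base-11 expansion of each c_i:
  c_1 = 5 = 5·11^0
  c_2 = 5 = 5·11^0
  c_3 = 2 = 2·11^0
  c_4 = 1 = 1·11^0
  c_5 = 8 = 8·11^0
  c_6 = 2 = 2·11^0
  c_7 = 9 = 9·11^0
Factor λ_0 = (5, 5, 2, 1, 8, 2, 9)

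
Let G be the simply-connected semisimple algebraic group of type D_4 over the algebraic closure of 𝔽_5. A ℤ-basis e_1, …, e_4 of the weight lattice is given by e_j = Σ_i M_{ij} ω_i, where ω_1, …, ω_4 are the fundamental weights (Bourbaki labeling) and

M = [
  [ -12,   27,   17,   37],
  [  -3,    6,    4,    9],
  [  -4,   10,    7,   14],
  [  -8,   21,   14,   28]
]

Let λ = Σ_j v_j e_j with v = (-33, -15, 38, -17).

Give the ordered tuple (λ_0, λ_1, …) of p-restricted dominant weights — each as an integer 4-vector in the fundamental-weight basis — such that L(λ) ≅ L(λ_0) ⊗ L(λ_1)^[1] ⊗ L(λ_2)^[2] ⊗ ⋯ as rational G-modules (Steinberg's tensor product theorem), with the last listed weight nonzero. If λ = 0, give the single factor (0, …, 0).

In the fundamental-weight basis, λ has coordinates c = M·v (v = (-33, -15, 38, -17)):
  c_1 = (-12)·(-33) + (27)·(-15) + (17)·(38) + (37)·(-17) = 8
  c_2 = (-3)·(-33) + (6)·(-15) + (4)·(38) + (9)·(-17) = 8
  c_3 = (-4)·(-33) + (10)·(-15) + (7)·(38) + (14)·(-17) = 10
  c_4 = (-8)·(-33) + (21)·(-15) + (14)·(38) + (28)·(-17) = 5
Base-5 expansion of each c_i:
  c_1 = 8 = 3·5^0 + 1·5^1
  c_2 = 8 = 3·5^0 + 1·5^1
  c_3 = 10 = 0·5^0 + 2·5^1
  c_4 = 5 = 0·5^0 + 1·5^1
Factor λ_0 = (3, 3, 0, 0)
Factor λ_1 = (1, 1, 2, 1)

((3, 3, 0, 0), (1, 1, 2, 1))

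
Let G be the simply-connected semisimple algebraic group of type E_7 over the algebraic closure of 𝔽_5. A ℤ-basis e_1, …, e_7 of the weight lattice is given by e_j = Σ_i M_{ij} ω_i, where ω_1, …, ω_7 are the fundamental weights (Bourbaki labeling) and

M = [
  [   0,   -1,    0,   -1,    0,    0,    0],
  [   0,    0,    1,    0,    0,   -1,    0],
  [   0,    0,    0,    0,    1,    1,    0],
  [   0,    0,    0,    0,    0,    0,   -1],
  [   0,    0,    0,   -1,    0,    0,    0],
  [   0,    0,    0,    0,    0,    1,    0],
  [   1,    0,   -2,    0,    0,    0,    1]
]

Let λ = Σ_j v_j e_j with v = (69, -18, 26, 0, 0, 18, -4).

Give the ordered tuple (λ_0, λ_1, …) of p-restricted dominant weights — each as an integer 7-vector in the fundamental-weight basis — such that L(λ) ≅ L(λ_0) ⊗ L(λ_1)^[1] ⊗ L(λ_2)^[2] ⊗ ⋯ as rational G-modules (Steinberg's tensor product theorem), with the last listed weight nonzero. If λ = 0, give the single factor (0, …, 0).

((3, 3, 3, 4, 0, 3, 3), (3, 1, 3, 0, 0, 3, 2))

In the fundamental-weight basis, λ has coordinates c = M·v (v = (69, -18, 26, 0, 0, 18, -4)):
  c_1 = (0)·(69) + (-1)·(-18) + (0)·(26) + (-1)·(0) + (0)·(0) + (0)·(18) + (0)·(-4) = 18
  c_2 = (0)·(69) + (0)·(-18) + (1)·(26) + (0)·(0) + (0)·(0) + (-1)·(18) + (0)·(-4) = 8
  c_3 = (0)·(69) + (0)·(-18) + (0)·(26) + (0)·(0) + (1)·(0) + (1)·(18) + (0)·(-4) = 18
  c_4 = (0)·(69) + (0)·(-18) + (0)·(26) + (0)·(0) + (0)·(0) + (0)·(18) + (-1)·(-4) = 4
  c_5 = (0)·(69) + (0)·(-18) + (0)·(26) + (-1)·(0) + (0)·(0) + (0)·(18) + (0)·(-4) = 0
  c_6 = (0)·(69) + (0)·(-18) + (0)·(26) + (0)·(0) + (0)·(0) + (1)·(18) + (0)·(-4) = 18
  c_7 = (1)·(69) + (0)·(-18) + (-2)·(26) + (0)·(0) + (0)·(0) + (0)·(18) + (1)·(-4) = 13
Expand coordinatewise in base 5:
  c_1 = 18 = 3·5^0 + 3·5^1
  c_2 = 8 = 3·5^0 + 1·5^1
  c_3 = 18 = 3·5^0 + 3·5^1
  c_4 = 4 = 4·5^0
  c_5 = 0
  c_6 = 18 = 3·5^0 + 3·5^1
  c_7 = 13 = 3·5^0 + 2·5^1
p-restricted factor λ_0 = (3, 3, 3, 4, 0, 3, 3)
p-restricted factor λ_1 = (3, 1, 3, 0, 0, 3, 2)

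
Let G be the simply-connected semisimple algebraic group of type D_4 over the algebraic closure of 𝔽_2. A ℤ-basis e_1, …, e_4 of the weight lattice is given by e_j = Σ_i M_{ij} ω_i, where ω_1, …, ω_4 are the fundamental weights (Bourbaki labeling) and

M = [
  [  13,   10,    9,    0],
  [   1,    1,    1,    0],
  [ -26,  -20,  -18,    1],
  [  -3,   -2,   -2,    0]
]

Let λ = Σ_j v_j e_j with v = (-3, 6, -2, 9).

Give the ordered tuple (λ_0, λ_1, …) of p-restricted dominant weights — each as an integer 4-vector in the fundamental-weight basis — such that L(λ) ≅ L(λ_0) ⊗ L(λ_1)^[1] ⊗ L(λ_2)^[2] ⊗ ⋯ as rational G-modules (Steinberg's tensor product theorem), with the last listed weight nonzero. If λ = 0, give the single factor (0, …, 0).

((1, 1, 1, 1), (1, 0, 1, 0))

Converting to the ω-basis (c_i = row i of M dotted with v = (-3, 6, -2, 9)):
  c_1 = 13*-3 + 10*6 + 9*-2 + 0*9 = 3
  c_2 = 1*-3 + 1*6 + 1*-2 + 0*9 = 1
  c_3 = -26*-3 + -20*6 + -18*-2 + 1*9 = 3
  c_4 = -3*-3 + -2*6 + -2*-2 + 0*9 = 1
Base-2 expansion of each c_i:
  c_1 = 3 = 1·2^0 + 1·2^1
  c_2 = 1 = 1·2^0
  c_3 = 3 = 1·2^0 + 1·2^1
  c_4 = 1 = 1·2^0
Factor λ_0 = (1, 1, 1, 1)
Factor λ_1 = (1, 0, 1, 0)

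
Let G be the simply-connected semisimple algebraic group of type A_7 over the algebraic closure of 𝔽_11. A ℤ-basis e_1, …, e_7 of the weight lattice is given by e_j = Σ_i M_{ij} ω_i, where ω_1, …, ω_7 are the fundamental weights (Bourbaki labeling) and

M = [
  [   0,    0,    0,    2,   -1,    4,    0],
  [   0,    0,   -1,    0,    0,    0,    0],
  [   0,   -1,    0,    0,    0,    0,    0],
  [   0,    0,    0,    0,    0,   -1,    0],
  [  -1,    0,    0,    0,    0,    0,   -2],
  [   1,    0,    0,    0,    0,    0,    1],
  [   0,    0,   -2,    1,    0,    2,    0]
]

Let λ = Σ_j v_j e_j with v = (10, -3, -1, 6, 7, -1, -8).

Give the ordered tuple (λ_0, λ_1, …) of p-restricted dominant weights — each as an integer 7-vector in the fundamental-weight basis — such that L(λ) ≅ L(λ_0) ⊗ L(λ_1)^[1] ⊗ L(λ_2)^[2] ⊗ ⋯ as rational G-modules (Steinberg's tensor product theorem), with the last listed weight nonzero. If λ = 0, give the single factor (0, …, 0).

((1, 1, 3, 1, 6, 2, 6),)

Converting to the ω-basis (c_i = row i of M dotted with v = (10, -3, -1, 6, 7, -1, -8)):
  c_1 = (0)·(10) + (0)·(-3) + (0)·(-1) + (2)·(6) + (-1)·(7) + (4)·(-1) + (0)·(-8) = 1
  c_2 = (0)·(10) + (0)·(-3) + (-1)·(-1) + (0)·(6) + (0)·(7) + (0)·(-1) + (0)·(-8) = 1
  c_3 = (0)·(10) + (-1)·(-3) + (0)·(-1) + (0)·(6) + (0)·(7) + (0)·(-1) + (0)·(-8) = 3
  c_4 = (0)·(10) + (0)·(-3) + (0)·(-1) + (0)·(6) + (0)·(7) + (-1)·(-1) + (0)·(-8) = 1
  c_5 = (-1)·(10) + (0)·(-3) + (0)·(-1) + (0)·(6) + (0)·(7) + (0)·(-1) + (-2)·(-8) = 6
  c_6 = (1)·(10) + (0)·(-3) + (0)·(-1) + (0)·(6) + (0)·(7) + (0)·(-1) + (1)·(-8) = 2
  c_7 = (0)·(10) + (0)·(-3) + (-2)·(-1) + (1)·(6) + (0)·(7) + (2)·(-1) + (0)·(-8) = 6
Expand coordinatewise in base 11:
  c_1 = 1 = 1·11^0
  c_2 = 1 = 1·11^0
  c_3 = 3 = 3·11^0
  c_4 = 1 = 1·11^0
  c_5 = 6 = 6·11^0
  c_6 = 2 = 2·11^0
  c_7 = 6 = 6·11^0
Factor λ_0 = (1, 1, 3, 1, 6, 2, 6)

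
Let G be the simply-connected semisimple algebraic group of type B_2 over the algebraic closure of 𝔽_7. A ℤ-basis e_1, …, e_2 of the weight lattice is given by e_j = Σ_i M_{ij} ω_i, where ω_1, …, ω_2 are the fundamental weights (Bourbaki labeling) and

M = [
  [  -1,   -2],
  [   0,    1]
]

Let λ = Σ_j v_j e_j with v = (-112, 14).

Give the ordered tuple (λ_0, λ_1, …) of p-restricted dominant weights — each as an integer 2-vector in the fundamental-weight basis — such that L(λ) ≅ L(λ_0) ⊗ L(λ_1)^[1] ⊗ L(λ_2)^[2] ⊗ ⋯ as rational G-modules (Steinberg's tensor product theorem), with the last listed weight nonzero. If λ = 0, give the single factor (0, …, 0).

((0, 0), (5, 2), (1, 0))

Converting to the ω-basis (c_i = row i of M dotted with v = (-112, 14)):
  c_1 = (-1)·(-112) + (-2)·(14) = 84
  c_2 = (0)·(-112) + (1)·(14) = 14
p = 7; digits c_i = Σ_j d_{ij}·7^j, 0 ≤ d_{ij} < 7:
  c_1 = 84 = 0·7^0 + 5·7^1 + 1·7^2
  c_2 = 14 = 0·7^0 + 2·7^1
Factor λ_0 = (0, 0)
Factor λ_1 = (5, 2)
Factor λ_2 = (1, 0)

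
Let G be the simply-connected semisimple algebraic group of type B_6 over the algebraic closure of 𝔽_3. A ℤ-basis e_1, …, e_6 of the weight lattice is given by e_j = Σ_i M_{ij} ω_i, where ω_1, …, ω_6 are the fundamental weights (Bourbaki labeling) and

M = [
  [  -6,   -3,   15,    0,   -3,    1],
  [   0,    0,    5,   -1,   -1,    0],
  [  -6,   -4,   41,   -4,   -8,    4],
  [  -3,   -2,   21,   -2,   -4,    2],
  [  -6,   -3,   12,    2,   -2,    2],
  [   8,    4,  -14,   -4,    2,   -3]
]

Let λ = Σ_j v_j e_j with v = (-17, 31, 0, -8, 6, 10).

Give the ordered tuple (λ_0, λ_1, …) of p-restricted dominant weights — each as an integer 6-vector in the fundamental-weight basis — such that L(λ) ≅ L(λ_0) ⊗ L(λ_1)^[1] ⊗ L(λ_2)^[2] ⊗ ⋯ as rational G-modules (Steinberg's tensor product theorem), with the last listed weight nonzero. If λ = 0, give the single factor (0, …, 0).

Converting to the ω-basis (c_i = row i of M dotted with v = (-17, 31, 0, -8, 6, 10)):
  c_1 = (-6)·(-17) + (-3)·(31) + 15·0 + (0)·(-8) + (-3)·(6) + 1·10 = 1
  c_2 = (0)·(-17) + 0·31 + 5·0 + (-1)·(-8) + (-1)·(6) + 0·10 = 2
  c_3 = (-6)·(-17) + (-4)·(31) + 41·0 + (-4)·(-8) + (-8)·(6) + 4·10 = 2
  c_4 = (-3)·(-17) + (-2)·(31) + 21·0 + (-2)·(-8) + (-4)·(6) + 2·10 = 1
  c_5 = (-6)·(-17) + (-3)·(31) + 12·0 + (2)·(-8) + (-2)·(6) + 2·10 = 1
  c_6 = (8)·(-17) + 4·31 + (-14)·(0) + (-4)·(-8) + 2·6 + (-3)·(10) = 2
Base-3 expansion of each c_i:
  c_1 = 1 = 1·3^0
  c_2 = 2 = 2·3^0
  c_3 = 2 = 2·3^0
  c_4 = 1 = 1·3^0
  c_5 = 1 = 1·3^0
  c_6 = 2 = 2·3^0
p-restricted factor λ_0 = (1, 2, 2, 1, 1, 2)

((1, 2, 2, 1, 1, 2),)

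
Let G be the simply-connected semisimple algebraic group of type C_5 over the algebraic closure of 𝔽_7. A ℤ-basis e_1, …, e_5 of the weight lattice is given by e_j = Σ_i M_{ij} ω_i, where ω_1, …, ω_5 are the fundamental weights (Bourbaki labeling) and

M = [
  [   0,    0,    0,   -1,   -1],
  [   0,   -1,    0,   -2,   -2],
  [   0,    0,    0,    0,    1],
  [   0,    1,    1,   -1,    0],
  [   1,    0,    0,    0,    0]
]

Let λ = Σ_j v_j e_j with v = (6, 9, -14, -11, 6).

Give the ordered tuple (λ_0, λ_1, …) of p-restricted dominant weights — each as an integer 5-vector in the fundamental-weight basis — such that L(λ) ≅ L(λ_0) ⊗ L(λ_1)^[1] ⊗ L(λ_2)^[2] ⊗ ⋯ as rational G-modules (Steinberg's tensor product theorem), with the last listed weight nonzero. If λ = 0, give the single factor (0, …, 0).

In the fundamental-weight basis, λ has coordinates c = M·v (v = (6, 9, -14, -11, 6)):
  c_1 = 0*6 + 0*9 + 0*-14 + -1*-11 + -1*6 = 5
  c_2 = 0*6 + -1*9 + 0*-14 + -2*-11 + -2*6 = 1
  c_3 = 0*6 + 0*9 + 0*-14 + 0*-11 + 1*6 = 6
  c_4 = 0*6 + 1*9 + 1*-14 + -1*-11 + 0*6 = 6
  c_5 = 1*6 + 0*9 + 0*-14 + 0*-11 + 0*6 = 6
Base-7 expansion of each c_i:
  c_1 = 5 = 5·7^0
  c_2 = 1 = 1·7^0
  c_3 = 6 = 6·7^0
  c_4 = 6 = 6·7^0
  c_5 = 6 = 6·7^0
Factor λ_0 = (5, 1, 6, 6, 6)

((5, 1, 6, 6, 6),)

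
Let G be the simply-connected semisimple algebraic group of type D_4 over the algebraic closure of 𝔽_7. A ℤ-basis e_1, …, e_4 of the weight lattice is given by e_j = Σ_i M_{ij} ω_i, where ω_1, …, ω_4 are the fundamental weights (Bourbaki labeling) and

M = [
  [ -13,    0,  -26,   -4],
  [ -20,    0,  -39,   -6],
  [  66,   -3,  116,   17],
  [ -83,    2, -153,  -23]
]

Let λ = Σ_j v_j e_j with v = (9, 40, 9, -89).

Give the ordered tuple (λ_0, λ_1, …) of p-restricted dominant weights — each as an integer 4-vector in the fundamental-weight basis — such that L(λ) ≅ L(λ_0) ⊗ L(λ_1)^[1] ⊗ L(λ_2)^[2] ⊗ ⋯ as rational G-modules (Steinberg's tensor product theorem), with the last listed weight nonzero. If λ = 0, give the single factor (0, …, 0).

Compute c_i = Σ_j M_{ij} v_j with v = (9, 40, 9, -89):
  c_1 = (-13)·(9) + 0·40 + (-26)·(9) + (-4)·(-89) = 5
  c_2 = (-20)·(9) + 0·40 + (-39)·(9) + (-6)·(-89) = 3
  c_3 = 66·9 + (-3)·(40) + 116·9 + (17)·(-89) = 5
  c_4 = (-83)·(9) + 2·40 + (-153)·(9) + (-23)·(-89) = 3
p = 7; digits c_i = Σ_j d_{ij}·7^j, 0 ≤ d_{ij} < 7:
  c_1 = 5 = 5·7^0
  c_2 = 3 = 3·7^0
  c_3 = 5 = 5·7^0
  c_4 = 3 = 3·7^0
Factor λ_0 = (5, 3, 5, 3)

((5, 3, 5, 3),)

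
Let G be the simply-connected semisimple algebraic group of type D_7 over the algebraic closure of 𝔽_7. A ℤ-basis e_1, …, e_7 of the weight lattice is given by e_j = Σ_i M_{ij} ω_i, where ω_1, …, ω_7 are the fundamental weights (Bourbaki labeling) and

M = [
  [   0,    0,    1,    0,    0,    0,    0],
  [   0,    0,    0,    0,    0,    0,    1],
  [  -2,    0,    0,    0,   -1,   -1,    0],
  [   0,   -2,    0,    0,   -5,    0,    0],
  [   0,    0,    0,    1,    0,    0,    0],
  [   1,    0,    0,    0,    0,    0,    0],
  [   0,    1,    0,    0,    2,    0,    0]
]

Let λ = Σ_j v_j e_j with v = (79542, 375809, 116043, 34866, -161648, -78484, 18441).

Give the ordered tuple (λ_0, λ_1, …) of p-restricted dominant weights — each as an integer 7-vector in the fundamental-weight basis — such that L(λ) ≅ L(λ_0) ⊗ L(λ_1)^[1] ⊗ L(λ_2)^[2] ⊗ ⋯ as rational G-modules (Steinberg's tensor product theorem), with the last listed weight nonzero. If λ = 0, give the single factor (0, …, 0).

((4, 3, 2, 6, 6, 1, 6), (1, 2, 0, 3, 3, 2, 4), (2, 5, 2, 0, 4, 6, 0), (2, 4, 5, 4, 3, 0, 6), (6, 0, 5, 2, 0, 5, 0), (6, 1, 4, 3, 2, 4, 3))

Change of basis e → ω: c = M·v where v = (79542, 375809, 116043, 34866, -161648, -78484, 18441):
  c_1 = (0)·(79542) + (0)·(375809) + (1)·(116043) + (0)·(34866) + (0)·(-161648) + (0)·(-78484) + (0)·(18441) = 116043
  c_2 = (0)·(79542) + (0)·(375809) + (0)·(116043) + (0)·(34866) + (0)·(-161648) + (0)·(-78484) + (1)·(18441) = 18441
  c_3 = (-2)·(79542) + (0)·(375809) + (0)·(116043) + (0)·(34866) + (-1)·(-161648) + (-1)·(-78484) + (0)·(18441) = 81048
  c_4 = (0)·(79542) + (-2)·(375809) + (0)·(116043) + (0)·(34866) + (-5)·(-161648) + (0)·(-78484) + (0)·(18441) = 56622
  c_5 = (0)·(79542) + (0)·(375809) + (0)·(116043) + (1)·(34866) + (0)·(-161648) + (0)·(-78484) + (0)·(18441) = 34866
  c_6 = (1)·(79542) + (0)·(375809) + (0)·(116043) + (0)·(34866) + (0)·(-161648) + (0)·(-78484) + (0)·(18441) = 79542
  c_7 = (0)·(79542) + (1)·(375809) + (0)·(116043) + (0)·(34866) + (2)·(-161648) + (0)·(-78484) + (0)·(18441) = 52513
Expand coordinatewise in base 7:
  c_1 = 116043 = 4·7^0 + 1·7^1 + 2·7^2 + 2·7^3 + 6·7^4 + 6·7^5
  c_2 = 18441 = 3·7^0 + 2·7^1 + 5·7^2 + 4·7^3 + 0·7^4 + 1·7^5
  c_3 = 81048 = 2·7^0 + 0·7^1 + 2·7^2 + 5·7^3 + 5·7^4 + 4·7^5
  c_4 = 56622 = 6·7^0 + 3·7^1 + 0·7^2 + 4·7^3 + 2·7^4 + 3·7^5
  c_5 = 34866 = 6·7^0 + 3·7^1 + 4·7^2 + 3·7^3 + 0·7^4 + 2·7^5
  c_6 = 79542 = 1·7^0 + 2·7^1 + 6·7^2 + 0·7^3 + 5·7^4 + 4·7^5
  c_7 = 52513 = 6·7^0 + 4·7^1 + 0·7^2 + 6·7^3 + 0·7^4 + 3·7^5
Factor λ_0 = (4, 3, 2, 6, 6, 1, 6)
Factor λ_1 = (1, 2, 0, 3, 3, 2, 4)
Factor λ_2 = (2, 5, 2, 0, 4, 6, 0)
Factor λ_3 = (2, 4, 5, 4, 3, 0, 6)
Factor λ_4 = (6, 0, 5, 2, 0, 5, 0)
Factor λ_5 = (6, 1, 4, 3, 2, 4, 3)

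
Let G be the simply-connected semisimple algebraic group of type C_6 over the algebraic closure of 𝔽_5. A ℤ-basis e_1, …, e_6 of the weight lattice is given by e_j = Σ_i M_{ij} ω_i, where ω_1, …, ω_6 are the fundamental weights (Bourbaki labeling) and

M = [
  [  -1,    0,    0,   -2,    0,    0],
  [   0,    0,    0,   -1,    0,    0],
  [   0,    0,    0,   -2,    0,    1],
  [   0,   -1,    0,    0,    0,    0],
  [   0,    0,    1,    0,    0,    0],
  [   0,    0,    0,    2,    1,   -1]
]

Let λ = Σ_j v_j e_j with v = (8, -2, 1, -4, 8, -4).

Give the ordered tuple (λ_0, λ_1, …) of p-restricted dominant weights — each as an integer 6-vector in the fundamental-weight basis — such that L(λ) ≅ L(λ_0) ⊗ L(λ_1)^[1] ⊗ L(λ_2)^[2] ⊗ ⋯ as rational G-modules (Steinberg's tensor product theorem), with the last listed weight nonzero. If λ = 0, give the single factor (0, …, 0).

Converting to the ω-basis (c_i = row i of M dotted with v = (8, -2, 1, -4, 8, -4)):
  c_1 = (-1)·(8) + (0)·(-2) + (0)·(1) + (-2)·(-4) + (0)·(8) + (0)·(-4) = 0
  c_2 = (0)·(8) + (0)·(-2) + (0)·(1) + (-1)·(-4) + (0)·(8) + (0)·(-4) = 4
  c_3 = (0)·(8) + (0)·(-2) + (0)·(1) + (-2)·(-4) + (0)·(8) + (1)·(-4) = 4
  c_4 = (0)·(8) + (-1)·(-2) + (0)·(1) + (0)·(-4) + (0)·(8) + (0)·(-4) = 2
  c_5 = (0)·(8) + (0)·(-2) + (1)·(1) + (0)·(-4) + (0)·(8) + (0)·(-4) = 1
  c_6 = (0)·(8) + (0)·(-2) + (0)·(1) + (2)·(-4) + (1)·(8) + (-1)·(-4) = 4
Expand coordinatewise in base 5:
  c_1 = 0
  c_2 = 4 = 4·5^0
  c_3 = 4 = 4·5^0
  c_4 = 2 = 2·5^0
  c_5 = 1 = 1·5^0
  c_6 = 4 = 4·5^0
Factor λ_0 = (0, 4, 4, 2, 1, 4)

((0, 4, 4, 2, 1, 4),)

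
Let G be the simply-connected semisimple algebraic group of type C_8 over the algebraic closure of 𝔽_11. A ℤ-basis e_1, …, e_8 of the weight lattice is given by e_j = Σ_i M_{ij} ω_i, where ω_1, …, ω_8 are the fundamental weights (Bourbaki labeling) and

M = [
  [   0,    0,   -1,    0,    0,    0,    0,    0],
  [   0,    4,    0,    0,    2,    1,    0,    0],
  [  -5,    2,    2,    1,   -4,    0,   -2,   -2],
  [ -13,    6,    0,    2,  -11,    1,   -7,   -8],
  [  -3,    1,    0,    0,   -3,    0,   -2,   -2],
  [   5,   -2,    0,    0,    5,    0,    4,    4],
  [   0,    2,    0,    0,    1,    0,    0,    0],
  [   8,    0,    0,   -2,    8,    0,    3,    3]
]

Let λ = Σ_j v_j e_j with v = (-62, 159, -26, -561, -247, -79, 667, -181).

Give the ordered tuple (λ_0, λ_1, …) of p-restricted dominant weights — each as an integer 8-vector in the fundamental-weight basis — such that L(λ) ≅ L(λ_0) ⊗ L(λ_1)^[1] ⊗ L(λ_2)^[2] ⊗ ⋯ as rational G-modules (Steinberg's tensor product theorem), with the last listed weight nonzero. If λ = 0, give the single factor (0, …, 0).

Change of basis e → ω: c = M·v where v = (-62, 159, -26, -561, -247, -79, 667, -181):
  c_1 = (0)·(-62) + 0·159 + (-1)·(-26) + (0)·(-561) + (0)·(-247) + (0)·(-79) + 0·667 + (0)·(-181) = 26
  c_2 = (0)·(-62) + 4·159 + (0)·(-26) + (0)·(-561) + (2)·(-247) + (1)·(-79) + 0·667 + (0)·(-181) = 63
  c_3 = (-5)·(-62) + 2·159 + (2)·(-26) + (1)·(-561) + (-4)·(-247) + (0)·(-79) + (-2)·(667) + (-2)·(-181) = 31
  c_4 = (-13)·(-62) + 6·159 + (0)·(-26) + (2)·(-561) + (-11)·(-247) + (1)·(-79) + (-7)·(667) + (-8)·(-181) = 55
  c_5 = (-3)·(-62) + 1·159 + (0)·(-26) + (0)·(-561) + (-3)·(-247) + (0)·(-79) + (-2)·(667) + (-2)·(-181) = 114
  c_6 = (5)·(-62) + (-2)·(159) + (0)·(-26) + (0)·(-561) + (5)·(-247) + (0)·(-79) + 4·667 + (4)·(-181) = 81
  c_7 = (0)·(-62) + 2·159 + (0)·(-26) + (0)·(-561) + (1)·(-247) + (0)·(-79) + 0·667 + (0)·(-181) = 71
  c_8 = (8)·(-62) + 0·159 + (0)·(-26) + (-2)·(-561) + (8)·(-247) + (0)·(-79) + 3·667 + (3)·(-181) = 108
Expand coordinatewise in base 11:
  c_1 = 26 = 4·11^0 + 2·11^1
  c_2 = 63 = 8·11^0 + 5·11^1
  c_3 = 31 = 9·11^0 + 2·11^1
  c_4 = 55 = 0·11^0 + 5·11^1
  c_5 = 114 = 4·11^0 + 10·11^1
  c_6 = 81 = 4·11^0 + 7·11^1
  c_7 = 71 = 5·11^0 + 6·11^1
  c_8 = 108 = 9·11^0 + 9·11^1
λ_0 = (4, 8, 9, 0, 4, 4, 5, 9)
λ_1 = (2, 5, 2, 5, 10, 7, 6, 9)

((4, 8, 9, 0, 4, 4, 5, 9), (2, 5, 2, 5, 10, 7, 6, 9))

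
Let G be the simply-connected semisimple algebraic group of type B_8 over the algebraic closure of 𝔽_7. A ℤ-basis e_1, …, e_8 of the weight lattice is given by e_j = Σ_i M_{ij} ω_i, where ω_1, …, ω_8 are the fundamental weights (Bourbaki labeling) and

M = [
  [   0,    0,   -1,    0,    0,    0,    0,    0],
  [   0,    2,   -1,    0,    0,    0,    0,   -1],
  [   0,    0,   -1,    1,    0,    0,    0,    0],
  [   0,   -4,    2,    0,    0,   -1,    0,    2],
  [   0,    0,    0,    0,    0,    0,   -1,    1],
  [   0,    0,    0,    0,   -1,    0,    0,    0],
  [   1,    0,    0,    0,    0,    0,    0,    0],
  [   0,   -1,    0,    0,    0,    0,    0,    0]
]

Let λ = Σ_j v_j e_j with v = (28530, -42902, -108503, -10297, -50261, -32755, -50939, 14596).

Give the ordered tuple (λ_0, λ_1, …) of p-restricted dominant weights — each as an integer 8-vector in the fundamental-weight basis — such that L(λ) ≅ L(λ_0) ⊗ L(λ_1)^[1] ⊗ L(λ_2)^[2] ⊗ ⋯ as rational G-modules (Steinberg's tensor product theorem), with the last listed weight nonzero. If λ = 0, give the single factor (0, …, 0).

Converting to the ω-basis (c_i = row i of M dotted with v = (28530, -42902, -108503, -10297, -50261, -32755, -50939, 14596)):
  c_1 = 0*28530 + 0*-42902 + -1*-108503 + 0*-10297 + 0*-50261 + 0*-32755 + 0*-50939 + 0*14596 = 108503
  c_2 = 0*28530 + 2*-42902 + -1*-108503 + 0*-10297 + 0*-50261 + 0*-32755 + 0*-50939 + -1*14596 = 8103
  c_3 = 0*28530 + 0*-42902 + -1*-108503 + 1*-10297 + 0*-50261 + 0*-32755 + 0*-50939 + 0*14596 = 98206
  c_4 = 0*28530 + -4*-42902 + 2*-108503 + 0*-10297 + 0*-50261 + -1*-32755 + 0*-50939 + 2*14596 = 16549
  c_5 = 0*28530 + 0*-42902 + 0*-108503 + 0*-10297 + 0*-50261 + 0*-32755 + -1*-50939 + 1*14596 = 65535
  c_6 = 0*28530 + 0*-42902 + 0*-108503 + 0*-10297 + -1*-50261 + 0*-32755 + 0*-50939 + 0*14596 = 50261
  c_7 = 1*28530 + 0*-42902 + 0*-108503 + 0*-10297 + 0*-50261 + 0*-32755 + 0*-50939 + 0*14596 = 28530
  c_8 = 0*28530 + -1*-42902 + 0*-108503 + 0*-10297 + 0*-50261 + 0*-32755 + 0*-50939 + 0*14596 = 42902
Base-7 expansion of each c_i:
  c_1 = 108503 = 3·7^0 + 2·7^1 + 2·7^2 + 1·7^3 + 3·7^4 + 6·7^5
  c_2 = 8103 = 4·7^0 + 2·7^1 + 4·7^2 + 2·7^3 + 3·7^4
  c_3 = 98206 = 3·7^0 + 1·7^1 + 2·7^2 + 6·7^3 + 5·7^4 + 5·7^5
  c_4 = 16549 = 1·7^0 + 5·7^1 + 1·7^2 + 6·7^3 + 6·7^4
  c_5 = 65535 = 1·7^0 + 3·7^1 + 0·7^2 + 2·7^3 + 6·7^4 + 3·7^5
  c_6 = 50261 = 1·7^0 + 5·7^1 + 3·7^2 + 6·7^3 + 6·7^4 + 2·7^5
  c_7 = 28530 = 5·7^0 + 1·7^1 + 1·7^2 + 6·7^3 + 4·7^4 + 1·7^5
  c_8 = 42902 = 6·7^0 + 3·7^1 + 0·7^2 + 6·7^3 + 3·7^4 + 2·7^5
Factor λ_0 = (3, 4, 3, 1, 1, 1, 5, 6)
Factor λ_1 = (2, 2, 1, 5, 3, 5, 1, 3)
Factor λ_2 = (2, 4, 2, 1, 0, 3, 1, 0)
Factor λ_3 = (1, 2, 6, 6, 2, 6, 6, 6)
Factor λ_4 = (3, 3, 5, 6, 6, 6, 4, 3)
Factor λ_5 = (6, 0, 5, 0, 3, 2, 1, 2)

((3, 4, 3, 1, 1, 1, 5, 6), (2, 2, 1, 5, 3, 5, 1, 3), (2, 4, 2, 1, 0, 3, 1, 0), (1, 2, 6, 6, 2, 6, 6, 6), (3, 3, 5, 6, 6, 6, 4, 3), (6, 0, 5, 0, 3, 2, 1, 2))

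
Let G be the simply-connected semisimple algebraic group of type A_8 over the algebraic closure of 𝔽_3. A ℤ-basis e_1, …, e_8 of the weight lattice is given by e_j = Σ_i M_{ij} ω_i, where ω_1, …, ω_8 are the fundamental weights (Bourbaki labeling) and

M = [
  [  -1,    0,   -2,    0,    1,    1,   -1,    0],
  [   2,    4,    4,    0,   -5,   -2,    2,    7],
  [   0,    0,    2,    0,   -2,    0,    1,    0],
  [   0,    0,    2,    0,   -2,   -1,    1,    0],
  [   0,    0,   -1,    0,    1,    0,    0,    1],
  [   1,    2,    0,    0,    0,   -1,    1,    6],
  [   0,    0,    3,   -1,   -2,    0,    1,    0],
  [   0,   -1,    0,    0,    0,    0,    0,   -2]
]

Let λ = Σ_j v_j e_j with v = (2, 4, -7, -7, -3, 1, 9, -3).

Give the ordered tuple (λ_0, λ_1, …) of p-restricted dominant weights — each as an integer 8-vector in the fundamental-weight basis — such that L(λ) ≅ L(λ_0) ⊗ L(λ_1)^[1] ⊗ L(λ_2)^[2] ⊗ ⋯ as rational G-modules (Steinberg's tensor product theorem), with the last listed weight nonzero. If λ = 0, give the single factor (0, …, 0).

Compute c_i = Σ_j M_{ij} v_j with v = (2, 4, -7, -7, -3, 1, 9, -3):
  c_1 = (-1)·(2) + 0·4 + (-2)·(-7) + (0)·(-7) + (1)·(-3) + 1·1 + (-1)·(9) + (0)·(-3) = 1
  c_2 = 2·2 + 4·4 + (4)·(-7) + (0)·(-7) + (-5)·(-3) + (-2)·(1) + 2·9 + (7)·(-3) = 2
  c_3 = 0·2 + 0·4 + (2)·(-7) + (0)·(-7) + (-2)·(-3) + 0·1 + 1·9 + (0)·(-3) = 1
  c_4 = 0·2 + 0·4 + (2)·(-7) + (0)·(-7) + (-2)·(-3) + (-1)·(1) + 1·9 + (0)·(-3) = 0
  c_5 = 0·2 + 0·4 + (-1)·(-7) + (0)·(-7) + (1)·(-3) + 0·1 + 0·9 + (1)·(-3) = 1
  c_6 = 1·2 + 2·4 + (0)·(-7) + (0)·(-7) + (0)·(-3) + (-1)·(1) + 1·9 + (6)·(-3) = 0
  c_7 = 0·2 + 0·4 + (3)·(-7) + (-1)·(-7) + (-2)·(-3) + 0·1 + 1·9 + (0)·(-3) = 1
  c_8 = 0·2 + (-1)·(4) + (0)·(-7) + (0)·(-7) + (0)·(-3) + 0·1 + 0·9 + (-2)·(-3) = 2
Base-3 expansion of each c_i:
  c_1 = 1 = 1·3^0
  c_2 = 2 = 2·3^0
  c_3 = 1 = 1·3^0
  c_4 = 0
  c_5 = 1 = 1·3^0
  c_6 = 0
  c_7 = 1 = 1·3^0
  c_8 = 2 = 2·3^0
p-restricted factor λ_0 = (1, 2, 1, 0, 1, 0, 1, 2)

((1, 2, 1, 0, 1, 0, 1, 2),)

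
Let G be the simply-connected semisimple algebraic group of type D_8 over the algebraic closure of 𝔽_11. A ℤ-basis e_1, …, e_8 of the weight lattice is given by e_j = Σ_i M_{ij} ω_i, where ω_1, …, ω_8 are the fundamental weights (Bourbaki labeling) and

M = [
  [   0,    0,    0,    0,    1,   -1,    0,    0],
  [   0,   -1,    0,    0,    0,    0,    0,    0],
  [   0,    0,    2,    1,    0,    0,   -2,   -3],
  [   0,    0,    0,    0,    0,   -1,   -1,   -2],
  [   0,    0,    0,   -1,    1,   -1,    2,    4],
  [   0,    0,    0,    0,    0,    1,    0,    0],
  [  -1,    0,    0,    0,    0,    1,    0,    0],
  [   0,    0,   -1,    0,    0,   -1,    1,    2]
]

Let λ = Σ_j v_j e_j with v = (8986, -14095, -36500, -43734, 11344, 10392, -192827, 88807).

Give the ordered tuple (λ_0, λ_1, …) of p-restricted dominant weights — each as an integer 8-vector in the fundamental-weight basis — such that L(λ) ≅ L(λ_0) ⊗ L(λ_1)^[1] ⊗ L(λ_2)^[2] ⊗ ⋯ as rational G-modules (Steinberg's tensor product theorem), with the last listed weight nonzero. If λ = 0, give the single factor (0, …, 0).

((6, 4, 2, 3, 4, 8, 9, 5), (9, 5, 7, 9, 9, 9, 6, 0), (7, 6, 9, 6, 7, 8, 0, 2), (0, 10, 1, 3, 10, 7, 1, 8))

In the fundamental-weight basis, λ has coordinates c = M·v (v = (8986, -14095, -36500, -43734, 11344, 10392, -192827, 88807)):
  c_1 = 0·8986 + (0)·(-14095) + (0)·(-36500) + (0)·(-43734) + 1·11344 + (-1)·(10392) + (0)·(-192827) + 0·88807 = 952
  c_2 = 0·8986 + (-1)·(-14095) + (0)·(-36500) + (0)·(-43734) + 0·11344 + 0·10392 + (0)·(-192827) + 0·88807 = 14095
  c_3 = 0·8986 + (0)·(-14095) + (2)·(-36500) + (1)·(-43734) + 0·11344 + 0·10392 + (-2)·(-192827) + (-3)·(88807) = 2499
  c_4 = 0·8986 + (0)·(-14095) + (0)·(-36500) + (0)·(-43734) + 0·11344 + (-1)·(10392) + (-1)·(-192827) + (-2)·(88807) = 4821
  c_5 = 0·8986 + (0)·(-14095) + (0)·(-36500) + (-1)·(-43734) + 1·11344 + (-1)·(10392) + (2)·(-192827) + 4·88807 = 14260
  c_6 = 0·8986 + (0)·(-14095) + (0)·(-36500) + (0)·(-43734) + 0·11344 + 1·10392 + (0)·(-192827) + 0·88807 = 10392
  c_7 = (-1)·(8986) + (0)·(-14095) + (0)·(-36500) + (0)·(-43734) + 0·11344 + 1·10392 + (0)·(-192827) + 0·88807 = 1406
  c_8 = 0·8986 + (0)·(-14095) + (-1)·(-36500) + (0)·(-43734) + 0·11344 + (-1)·(10392) + (1)·(-192827) + 2·88807 = 10895
Writing each c_i in base p = 11:
  c_1 = 952 = 6·11^0 + 9·11^1 + 7·11^2
  c_2 = 14095 = 4·11^0 + 5·11^1 + 6·11^2 + 10·11^3
  c_3 = 2499 = 2·11^0 + 7·11^1 + 9·11^2 + 1·11^3
  c_4 = 4821 = 3·11^0 + 9·11^1 + 6·11^2 + 3·11^3
  c_5 = 14260 = 4·11^0 + 9·11^1 + 7·11^2 + 10·11^3
  c_6 = 10392 = 8·11^0 + 9·11^1 + 8·11^2 + 7·11^3
  c_7 = 1406 = 9·11^0 + 6·11^1 + 0·11^2 + 1·11^3
  c_8 = 10895 = 5·11^0 + 0·11^1 + 2·11^2 + 8·11^3
λ_0 = (6, 4, 2, 3, 4, 8, 9, 5)
λ_1 = (9, 5, 7, 9, 9, 9, 6, 0)
λ_2 = (7, 6, 9, 6, 7, 8, 0, 2)
λ_3 = (0, 10, 1, 3, 10, 7, 1, 8)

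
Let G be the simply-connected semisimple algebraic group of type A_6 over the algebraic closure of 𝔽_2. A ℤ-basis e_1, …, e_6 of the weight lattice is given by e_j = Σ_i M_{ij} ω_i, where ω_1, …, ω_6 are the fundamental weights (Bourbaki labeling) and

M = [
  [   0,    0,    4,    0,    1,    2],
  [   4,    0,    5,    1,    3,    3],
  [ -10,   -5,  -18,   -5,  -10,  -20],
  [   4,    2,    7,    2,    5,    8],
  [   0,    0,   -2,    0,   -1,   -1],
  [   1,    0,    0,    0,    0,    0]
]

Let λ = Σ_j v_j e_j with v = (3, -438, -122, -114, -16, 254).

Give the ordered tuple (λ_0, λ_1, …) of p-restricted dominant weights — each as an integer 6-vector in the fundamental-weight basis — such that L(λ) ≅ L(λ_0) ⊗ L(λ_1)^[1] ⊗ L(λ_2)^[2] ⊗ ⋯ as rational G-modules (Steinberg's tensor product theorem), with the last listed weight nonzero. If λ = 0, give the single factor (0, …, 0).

Converting to the ω-basis (c_i = row i of M dotted with v = (3, -438, -122, -114, -16, 254)):
  c_1 = 0·3 + (0)·(-438) + (4)·(-122) + (0)·(-114) + (1)·(-16) + 2·254 = 4
  c_2 = 4·3 + (0)·(-438) + (5)·(-122) + (1)·(-114) + (3)·(-16) + 3·254 = 2
  c_3 = (-10)·(3) + (-5)·(-438) + (-18)·(-122) + (-5)·(-114) + (-10)·(-16) + (-20)·(254) = 6
  c_4 = 4·3 + (2)·(-438) + (7)·(-122) + (2)·(-114) + (5)·(-16) + 8·254 = 6
  c_5 = 0·3 + (0)·(-438) + (-2)·(-122) + (0)·(-114) + (-1)·(-16) + (-1)·(254) = 6
  c_6 = 1·3 + (0)·(-438) + (0)·(-122) + (0)·(-114) + (0)·(-16) + 0·254 = 3
Expand coordinatewise in base 2:
  c_1 = 4 = 0·2^0 + 0·2^1 + 1·2^2
  c_2 = 2 = 0·2^0 + 1·2^1
  c_3 = 6 = 0·2^0 + 1·2^1 + 1·2^2
  c_4 = 6 = 0·2^0 + 1·2^1 + 1·2^2
  c_5 = 6 = 0·2^0 + 1·2^1 + 1·2^2
  c_6 = 3 = 1·2^0 + 1·2^1
λ_0 = (0, 0, 0, 0, 0, 1)
λ_1 = (0, 1, 1, 1, 1, 1)
λ_2 = (1, 0, 1, 1, 1, 0)

((0, 0, 0, 0, 0, 1), (0, 1, 1, 1, 1, 1), (1, 0, 1, 1, 1, 0))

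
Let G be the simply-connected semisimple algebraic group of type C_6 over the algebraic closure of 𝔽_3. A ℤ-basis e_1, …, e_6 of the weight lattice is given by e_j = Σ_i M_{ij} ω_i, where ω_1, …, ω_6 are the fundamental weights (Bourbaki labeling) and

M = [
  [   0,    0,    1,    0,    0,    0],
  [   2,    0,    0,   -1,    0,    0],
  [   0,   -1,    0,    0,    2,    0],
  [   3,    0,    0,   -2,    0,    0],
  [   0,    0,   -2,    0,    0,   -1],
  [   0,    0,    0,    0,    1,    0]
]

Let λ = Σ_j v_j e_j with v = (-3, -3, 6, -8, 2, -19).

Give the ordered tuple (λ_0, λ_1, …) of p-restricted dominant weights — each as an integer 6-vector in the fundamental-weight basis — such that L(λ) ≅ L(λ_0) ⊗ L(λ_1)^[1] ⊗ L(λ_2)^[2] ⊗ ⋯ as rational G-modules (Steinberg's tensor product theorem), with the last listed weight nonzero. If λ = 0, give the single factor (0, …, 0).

((0, 2, 1, 1, 1, 2), (2, 0, 2, 2, 2, 0))

Change of basis e → ω: c = M·v where v = (-3, -3, 6, -8, 2, -19):
  c_1 = (0)·(-3) + (0)·(-3) + 1·6 + (0)·(-8) + 0·2 + (0)·(-19) = 6
  c_2 = (2)·(-3) + (0)·(-3) + 0·6 + (-1)·(-8) + 0·2 + (0)·(-19) = 2
  c_3 = (0)·(-3) + (-1)·(-3) + 0·6 + (0)·(-8) + 2·2 + (0)·(-19) = 7
  c_4 = (3)·(-3) + (0)·(-3) + 0·6 + (-2)·(-8) + 0·2 + (0)·(-19) = 7
  c_5 = (0)·(-3) + (0)·(-3) + (-2)·(6) + (0)·(-8) + 0·2 + (-1)·(-19) = 7
  c_6 = (0)·(-3) + (0)·(-3) + 0·6 + (0)·(-8) + 1·2 + (0)·(-19) = 2
Writing each c_i in base p = 3:
  c_1 = 6 = 0·3^0 + 2·3^1
  c_2 = 2 = 2·3^0
  c_3 = 7 = 1·3^0 + 2·3^1
  c_4 = 7 = 1·3^0 + 2·3^1
  c_5 = 7 = 1·3^0 + 2·3^1
  c_6 = 2 = 2·3^0
p-restricted factor λ_0 = (0, 2, 1, 1, 1, 2)
p-restricted factor λ_1 = (2, 0, 2, 2, 2, 0)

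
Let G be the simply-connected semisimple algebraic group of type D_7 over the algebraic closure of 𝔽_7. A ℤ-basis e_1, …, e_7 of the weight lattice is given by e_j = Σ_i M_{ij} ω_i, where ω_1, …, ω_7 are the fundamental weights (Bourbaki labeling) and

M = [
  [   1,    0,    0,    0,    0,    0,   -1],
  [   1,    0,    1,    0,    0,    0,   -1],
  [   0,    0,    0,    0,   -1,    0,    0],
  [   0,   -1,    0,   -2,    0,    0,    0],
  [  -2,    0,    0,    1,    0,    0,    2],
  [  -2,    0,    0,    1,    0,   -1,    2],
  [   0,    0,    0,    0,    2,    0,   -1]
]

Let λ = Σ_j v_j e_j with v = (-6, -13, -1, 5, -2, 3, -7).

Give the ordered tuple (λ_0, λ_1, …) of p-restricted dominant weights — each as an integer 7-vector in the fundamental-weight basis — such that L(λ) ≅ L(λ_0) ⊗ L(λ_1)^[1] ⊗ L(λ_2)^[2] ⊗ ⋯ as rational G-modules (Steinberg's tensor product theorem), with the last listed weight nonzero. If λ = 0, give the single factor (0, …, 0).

((1, 0, 2, 3, 3, 0, 3),)

Compute c_i = Σ_j M_{ij} v_j with v = (-6, -13, -1, 5, -2, 3, -7):
  c_1 = (1)·(-6) + (0)·(-13) + (0)·(-1) + (0)·(5) + (0)·(-2) + (0)·(3) + (-1)·(-7) = 1
  c_2 = (1)·(-6) + (0)·(-13) + (1)·(-1) + (0)·(5) + (0)·(-2) + (0)·(3) + (-1)·(-7) = 0
  c_3 = (0)·(-6) + (0)·(-13) + (0)·(-1) + (0)·(5) + (-1)·(-2) + (0)·(3) + (0)·(-7) = 2
  c_4 = (0)·(-6) + (-1)·(-13) + (0)·(-1) + (-2)·(5) + (0)·(-2) + (0)·(3) + (0)·(-7) = 3
  c_5 = (-2)·(-6) + (0)·(-13) + (0)·(-1) + (1)·(5) + (0)·(-2) + (0)·(3) + (2)·(-7) = 3
  c_6 = (-2)·(-6) + (0)·(-13) + (0)·(-1) + (1)·(5) + (0)·(-2) + (-1)·(3) + (2)·(-7) = 0
  c_7 = (0)·(-6) + (0)·(-13) + (0)·(-1) + (0)·(5) + (2)·(-2) + (0)·(3) + (-1)·(-7) = 3
p = 7; digits c_i = Σ_j d_{ij}·7^j, 0 ≤ d_{ij} < 7:
  c_1 = 1 = 1·7^0
  c_2 = 0
  c_3 = 2 = 2·7^0
  c_4 = 3 = 3·7^0
  c_5 = 3 = 3·7^0
  c_6 = 0
  c_7 = 3 = 3·7^0
λ_0 = (1, 0, 2, 3, 3, 0, 3)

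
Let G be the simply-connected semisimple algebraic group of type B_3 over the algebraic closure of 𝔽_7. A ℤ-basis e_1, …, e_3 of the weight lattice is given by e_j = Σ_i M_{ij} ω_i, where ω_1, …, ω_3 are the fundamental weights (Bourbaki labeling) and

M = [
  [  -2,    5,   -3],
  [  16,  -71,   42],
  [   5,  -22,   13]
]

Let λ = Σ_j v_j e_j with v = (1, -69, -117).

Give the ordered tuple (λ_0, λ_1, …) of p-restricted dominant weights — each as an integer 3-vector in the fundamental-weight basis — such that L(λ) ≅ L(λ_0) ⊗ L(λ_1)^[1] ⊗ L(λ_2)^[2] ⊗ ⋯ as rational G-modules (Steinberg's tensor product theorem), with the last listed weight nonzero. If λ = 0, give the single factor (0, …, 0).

((4, 1, 2),)

Compute c_i = Σ_j M_{ij} v_j with v = (1, -69, -117):
  c_1 = (-2)·(1) + (5)·(-69) + (-3)·(-117) = 4
  c_2 = 16·1 + (-71)·(-69) + (42)·(-117) = 1
  c_3 = 5·1 + (-22)·(-69) + (13)·(-117) = 2
Writing each c_i in base p = 7:
  c_1 = 4 = 4·7^0
  c_2 = 1 = 1·7^0
  c_3 = 2 = 2·7^0
Factor λ_0 = (4, 1, 2)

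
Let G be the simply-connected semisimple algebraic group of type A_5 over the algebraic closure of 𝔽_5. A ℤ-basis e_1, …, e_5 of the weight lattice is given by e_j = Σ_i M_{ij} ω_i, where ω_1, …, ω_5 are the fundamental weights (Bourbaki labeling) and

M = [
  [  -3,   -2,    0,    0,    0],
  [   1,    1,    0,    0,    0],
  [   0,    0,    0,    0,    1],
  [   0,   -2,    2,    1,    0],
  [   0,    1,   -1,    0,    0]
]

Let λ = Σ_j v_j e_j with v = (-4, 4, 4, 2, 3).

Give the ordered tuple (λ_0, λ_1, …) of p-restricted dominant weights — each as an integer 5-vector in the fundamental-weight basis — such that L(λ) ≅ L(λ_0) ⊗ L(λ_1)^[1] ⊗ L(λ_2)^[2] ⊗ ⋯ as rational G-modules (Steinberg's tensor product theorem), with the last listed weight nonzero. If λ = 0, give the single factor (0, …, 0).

Converting to the ω-basis (c_i = row i of M dotted with v = (-4, 4, 4, 2, 3)):
  c_1 = (-3)·(-4) + (-2)·(4) + 0·4 + 0·2 + 0·3 = 4
  c_2 = (1)·(-4) + 1·4 + 0·4 + 0·2 + 0·3 = 0
  c_3 = (0)·(-4) + 0·4 + 0·4 + 0·2 + 1·3 = 3
  c_4 = (0)·(-4) + (-2)·(4) + 2·4 + 1·2 + 0·3 = 2
  c_5 = (0)·(-4) + 1·4 + (-1)·(4) + 0·2 + 0·3 = 0
Expand coordinatewise in base 5:
  c_1 = 4 = 4·5^0
  c_2 = 0
  c_3 = 3 = 3·5^0
  c_4 = 2 = 2·5^0
  c_5 = 0
λ_0 = (4, 0, 3, 2, 0)

((4, 0, 3, 2, 0),)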